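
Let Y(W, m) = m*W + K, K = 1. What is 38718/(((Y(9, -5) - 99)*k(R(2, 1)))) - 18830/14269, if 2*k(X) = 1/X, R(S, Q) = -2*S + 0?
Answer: 4417044446/2040467 ≈ 2164.7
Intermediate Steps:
Y(W, m) = 1 + W*m (Y(W, m) = m*W + 1 = W*m + 1 = 1 + W*m)
R(S, Q) = -2*S
k(X) = 1/(2*X)
38718/(((Y(9, -5) - 99)*k(R(2, 1)))) - 18830/14269 = 38718/((((1 + 9*(-5)) - 99)*(1/(2*((-2*2)))))) - 18830/14269 = 38718/((((1 - 45) - 99)*((½)/(-4)))) - 18830*1/14269 = 38718/(((-44 - 99)*((½)*(-¼)))) - 18830/14269 = 38718/((-143*(-⅛))) - 18830/14269 = 38718/(143/8) - 18830/14269 = 38718*(8/143) - 18830/14269 = 309744/143 - 18830/14269 = 4417044446/2040467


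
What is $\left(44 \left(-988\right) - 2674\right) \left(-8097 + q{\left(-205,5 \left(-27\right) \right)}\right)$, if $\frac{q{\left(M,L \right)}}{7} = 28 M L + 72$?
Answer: $-249959361222$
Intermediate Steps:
$q{\left(M,L \right)} = 504 + 196 L M$ ($q{\left(M,L \right)} = 7 \left(28 M L + 72\right) = 7 \left(28 L M + 72\right) = 7 \left(72 + 28 L M\right) = 504 + 196 L M$)
$\left(44 \left(-988\right) - 2674\right) \left(-8097 + q{\left(-205,5 \left(-27\right) \right)}\right) = \left(44 \left(-988\right) - 2674\right) \left(-8097 + \left(504 + 196 \cdot 5 \left(-27\right) \left(-205\right)\right)\right) = \left(-43472 - 2674\right) \left(-8097 + \left(504 + 196 \left(-135\right) \left(-205\right)\right)\right) = - 46146 \left(-8097 + \left(504 + 5424300\right)\right) = - 46146 \left(-8097 + 5424804\right) = \left(-46146\right) 5416707 = -249959361222$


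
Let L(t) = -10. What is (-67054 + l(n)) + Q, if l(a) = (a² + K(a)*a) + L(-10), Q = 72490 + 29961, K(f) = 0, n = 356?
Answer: 162123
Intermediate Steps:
Q = 102451
l(a) = -10 + a² (l(a) = (a² + 0*a) - 10 = (a² + 0) - 10 = a² - 10 = -10 + a²)
(-67054 + l(n)) + Q = (-67054 + (-10 + 356²)) + 102451 = (-67054 + (-10 + 126736)) + 102451 = (-67054 + 126726) + 102451 = 59672 + 102451 = 162123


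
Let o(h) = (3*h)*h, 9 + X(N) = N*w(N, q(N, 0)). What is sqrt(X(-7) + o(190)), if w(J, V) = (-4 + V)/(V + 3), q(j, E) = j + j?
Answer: 5*sqrt(524073)/11 ≈ 329.06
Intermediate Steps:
q(j, E) = 2*j
w(J, V) = (-4 + V)/(3 + V)
X(N) = -9 + N*(-4 + 2*N)/(3 + 2*N) (X(N) = -9 + N*((-4 + 2*N)/(3 + 2*N)) = -9 + N*(-4 + 2*N)/(3 + 2*N))
o(h) = 3*h**2
sqrt(X(-7) + o(190)) = sqrt((-27 - 22*(-7) + 2*(-7)**2)/(3 + 2*(-7)) + 3*190**2) = sqrt((-27 + 154 + 2*49)/(3 - 14) + 3*36100) = sqrt((-27 + 154 + 98)/(-11) + 108300) = sqrt(-1/11*225 + 108300) = sqrt(-225/11 + 108300) = sqrt(1191075/11) = 5*sqrt(524073)/11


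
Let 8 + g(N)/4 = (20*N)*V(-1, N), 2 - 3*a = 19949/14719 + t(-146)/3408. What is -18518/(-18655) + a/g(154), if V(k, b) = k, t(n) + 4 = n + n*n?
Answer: 419838602175943/422880666324480 ≈ 0.99281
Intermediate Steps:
t(n) = -4 + n + n**2 (t(n) = -4 + (n + n*n) = -4 + (n + n**2) = -4 + n + n**2)
a = -139601921/75243528 (a = 2/3 - (19949/14719 + (-4 - 146 + (-146)**2)/3408)/3 = 2/3 - (19949*(1/14719) + (-4 - 146 + 21316)*(1/3408))/3 = 2/3 - (19949/14719 + 21166*(1/3408))/3 = 2/3 - (19949/14719 + 10583/1704)/3 = 2/3 - 1/3*189764273/25081176 = 2/3 - 189764273/75243528 = -139601921/75243528 ≈ -1.8553)
g(N) = -32 - 80*N (g(N) = -32 + 4*((20*N)*(-1)) = -32 + 4*(-20*N) = -32 - 80*N)
-18518/(-18655) + a/g(154) = -18518/(-18655) - 139601921/(75243528*(-32 - 80*154)) = -18518*(-1/18655) - 139601921/(75243528*(-32 - 12320)) = 18518/18655 - 139601921/75243528/(-12352) = 18518/18655 - 139601921/75243528*(-1/12352) = 18518/18655 + 139601921/929408057856 = 419838602175943/422880666324480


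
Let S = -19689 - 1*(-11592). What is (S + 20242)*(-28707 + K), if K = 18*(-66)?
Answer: -363074775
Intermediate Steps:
K = -1188
S = -8097 (S = -19689 + 11592 = -8097)
(S + 20242)*(-28707 + K) = (-8097 + 20242)*(-28707 - 1188) = 12145*(-29895) = -363074775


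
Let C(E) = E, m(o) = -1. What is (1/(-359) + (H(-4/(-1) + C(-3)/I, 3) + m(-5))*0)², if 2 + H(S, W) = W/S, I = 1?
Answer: 1/128881 ≈ 7.7591e-6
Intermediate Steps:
H(S, W) = -2 + W/S
(1/(-359) + (H(-4/(-1) + C(-3)/I, 3) + m(-5))*0)² = (1/(-359) + ((-2 + 3/(-4/(-1) - 3/1)) - 1)*0)² = (-1/359 + ((-2 + 3/(-4*(-1) - 3*1)) - 1)*0)² = (-1/359 + ((-2 + 3/(4 - 3)) - 1)*0)² = (-1/359 + ((-2 + 3/1) - 1)*0)² = (-1/359 + ((-2 + 3*1) - 1)*0)² = (-1/359 + ((-2 + 3) - 1)*0)² = (-1/359 + (1 - 1)*0)² = (-1/359 + 0*0)² = (-1/359 + 0)² = (-1/359)² = 1/128881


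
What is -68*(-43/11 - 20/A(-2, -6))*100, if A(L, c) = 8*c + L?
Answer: 262480/11 ≈ 23862.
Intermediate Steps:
A(L, c) = L + 8*c
-68*(-43/11 - 20/A(-2, -6))*100 = -68*(-43/11 - 20/(-2 + 8*(-6)))*100 = -68*(-43*1/11 - 20/(-2 - 48))*100 = -68*(-43/11 - 20/(-50))*100 = -68*(-43/11 - 20*(-1/50))*100 = -68*(-43/11 + ⅖)*100 = -68*(-193/55)*100 = (13124/55)*100 = 262480/11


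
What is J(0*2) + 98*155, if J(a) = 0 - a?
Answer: 15190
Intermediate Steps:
J(a) = -a
J(0*2) + 98*155 = -0*2 + 98*155 = -1*0 + 15190 = 0 + 15190 = 15190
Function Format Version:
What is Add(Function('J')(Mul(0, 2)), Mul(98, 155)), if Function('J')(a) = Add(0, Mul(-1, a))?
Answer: 15190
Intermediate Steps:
Function('J')(a) = Mul(-1, a)
Add(Function('J')(Mul(0, 2)), Mul(98, 155)) = Add(Mul(-1, Mul(0, 2)), Mul(98, 155)) = Add(Mul(-1, 0), 15190) = Add(0, 15190) = 15190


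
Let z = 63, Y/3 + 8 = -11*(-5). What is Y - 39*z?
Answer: -2316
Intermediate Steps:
Y = 141 (Y = -24 + 3*(-11*(-5)) = -24 + 3*55 = -24 + 165 = 141)
Y - 39*z = 141 - 39*63 = 141 - 2457 = -2316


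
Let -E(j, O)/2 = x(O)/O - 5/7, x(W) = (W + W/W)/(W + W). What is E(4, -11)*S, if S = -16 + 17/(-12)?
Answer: -6080/231 ≈ -26.320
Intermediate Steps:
x(W) = (1 + W)/(2*W) (x(W) = (W + 1)/((2*W)) = (1 + W)*(1/(2*W)) = (1 + W)/(2*W))
E(j, O) = 10/7 - (1 + O)/O² (E(j, O) = -2*(((1 + O)/(2*O))/O - 5/7) = -2*((1 + O)/(2*O²) - 5*⅐) = -2*((1 + O)/(2*O²) - 5/7) = -2*(-5/7 + (1 + O)/(2*O²)) = 10/7 - (1 + O)/O²)
S = -209/12 (S = -16 + 17*(-1/12) = -16 - 17/12 = -209/12 ≈ -17.417)
E(4, -11)*S = (10/7 - 1/(-11) - 1/(-11)²)*(-209/12) = (10/7 - 1*(-1/11) - 1*1/121)*(-209/12) = (10/7 + 1/11 - 1/121)*(-209/12) = (1280/847)*(-209/12) = -6080/231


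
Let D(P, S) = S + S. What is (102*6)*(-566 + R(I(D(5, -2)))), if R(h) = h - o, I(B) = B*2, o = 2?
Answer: -352512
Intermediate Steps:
D(P, S) = 2*S
I(B) = 2*B
R(h) = -2 + h (R(h) = h - 1*2 = h - 2 = -2 + h)
(102*6)*(-566 + R(I(D(5, -2)))) = (102*6)*(-566 + (-2 + 2*(2*(-2)))) = 612*(-566 + (-2 + 2*(-4))) = 612*(-566 + (-2 - 8)) = 612*(-566 - 10) = 612*(-576) = -352512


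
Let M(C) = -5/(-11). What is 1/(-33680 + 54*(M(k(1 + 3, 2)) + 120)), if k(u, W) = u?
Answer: -11/298930 ≈ -3.6798e-5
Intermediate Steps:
M(C) = 5/11 (M(C) = -5*(-1/11) = 5/11)
1/(-33680 + 54*(M(k(1 + 3, 2)) + 120)) = 1/(-33680 + 54*(5/11 + 120)) = 1/(-33680 + 54*(1325/11)) = 1/(-33680 + 71550/11) = 1/(-298930/11) = -11/298930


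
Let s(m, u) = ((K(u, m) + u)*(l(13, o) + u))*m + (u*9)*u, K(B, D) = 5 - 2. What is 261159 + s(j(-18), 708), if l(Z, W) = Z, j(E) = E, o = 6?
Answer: -4454823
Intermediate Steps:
K(B, D) = 3
s(m, u) = 9*u² + m*(3 + u)*(13 + u) (s(m, u) = ((3 + u)*(13 + u))*m + (u*9)*u = m*(3 + u)*(13 + u) + (9*u)*u = m*(3 + u)*(13 + u) + 9*u² = 9*u² + m*(3 + u)*(13 + u))
261159 + s(j(-18), 708) = 261159 + (9*708² + 39*(-18) - 18*708² + 16*(-18)*708) = 261159 + (9*501264 - 702 - 18*501264 - 203904) = 261159 + (4511376 - 702 - 9022752 - 203904) = 261159 - 4715982 = -4454823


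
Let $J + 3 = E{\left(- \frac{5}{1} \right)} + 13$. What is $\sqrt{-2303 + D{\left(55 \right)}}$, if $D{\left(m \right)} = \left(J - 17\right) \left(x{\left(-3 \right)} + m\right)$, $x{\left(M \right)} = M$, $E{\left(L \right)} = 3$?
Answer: $9 i \sqrt{31} \approx 50.11 i$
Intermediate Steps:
$J = 13$ ($J = -3 + \left(3 + 13\right) = -3 + 16 = 13$)
$D{\left(m \right)} = 12 - 4 m$ ($D{\left(m \right)} = \left(13 - 17\right) \left(-3 + m\right) = - 4 \left(-3 + m\right) = 12 - 4 m$)
$\sqrt{-2303 + D{\left(55 \right)}} = \sqrt{-2303 + \left(12 - 220\right)} = \sqrt{-2303 - 208} = \sqrt{-2511} = 9 i \sqrt{31}$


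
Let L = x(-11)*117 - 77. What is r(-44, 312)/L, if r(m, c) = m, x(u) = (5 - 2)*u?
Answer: 2/179 ≈ 0.011173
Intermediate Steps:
x(u) = 3*u
L = -3938 (L = (3*(-11))*117 - 77 = -33*117 - 77 = -3861 - 77 = -3938)
r(-44, 312)/L = -44/(-3938) = -44*(-1/3938) = 2/179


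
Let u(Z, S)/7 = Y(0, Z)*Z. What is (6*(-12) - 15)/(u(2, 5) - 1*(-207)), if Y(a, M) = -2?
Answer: -87/179 ≈ -0.48603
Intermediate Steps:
u(Z, S) = -14*Z (u(Z, S) = 7*(-2*Z) = -14*Z)
(6*(-12) - 15)/(u(2, 5) - 1*(-207)) = (6*(-12) - 15)/(-14*2 - 1*(-207)) = (-72 - 15)/(-28 + 207) = -87/179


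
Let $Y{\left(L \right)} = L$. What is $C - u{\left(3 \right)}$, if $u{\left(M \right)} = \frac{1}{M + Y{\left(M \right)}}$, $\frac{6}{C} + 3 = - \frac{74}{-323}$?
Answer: $- \frac{12523}{5370} \approx -2.332$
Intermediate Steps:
$C = - \frac{1938}{895}$ ($C = \frac{6}{-3 - \frac{74}{-323}} = \frac{6}{-3 - - \frac{74}{323}} = \frac{6}{-3 + \frac{74}{323}} = \frac{6}{- \frac{895}{323}} = 6 \left(- \frac{323}{895}\right) = - \frac{1938}{895} \approx -2.1654$)
$u{\left(M \right)} = \frac{1}{2 M}$ ($u{\left(M \right)} = \frac{1}{M + M} = \frac{1}{2 M}$)
$C - u{\left(3 \right)} = - \frac{1938}{895} - \frac{1}{2 \cdot 3} = - \frac{1938}{895} - \frac{1}{2} \cdot \frac{1}{3} = - \frac{1938}{895} - \frac{1}{6} = - \frac{12523}{5370}$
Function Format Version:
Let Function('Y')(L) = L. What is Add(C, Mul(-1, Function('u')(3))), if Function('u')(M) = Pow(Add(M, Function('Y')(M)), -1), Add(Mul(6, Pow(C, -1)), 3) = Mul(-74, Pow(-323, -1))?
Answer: Rational(-12523, 5370) ≈ -2.3320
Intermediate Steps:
C = Rational(-1938, 895) (C = Mul(6, Pow(Add(-3, Mul(-74, Pow(-323, -1))), -1)) = Mul(6, Pow(Add(-3, Mul(-74, Rational(-1, 323))), -1)) = Mul(6, Pow(Add(-3, Rational(74, 323)), -1)) = Mul(6, Pow(Rational(-895, 323), -1)) = Mul(6, Rational(-323, 895)) = Rational(-1938, 895) ≈ -2.1654)
Function('u')(M) = Mul(Rational(1, 2), Pow(M, -1)) (Function('u')(M) = Pow(Add(M, M), -1) = Pow(Mul(2, M), -1) = Mul(Rational(1, 2), Pow(M, -1)))
Add(C, Mul(-1, Function('u')(3))) = Add(Rational(-1938, 895), Mul(-1, Mul(Rational(1, 2), Pow(3, -1)))) = Add(Rational(-1938, 895), Mul(-1, Mul(Rational(1, 2), Rational(1, 3)))) = Add(Rational(-1938, 895), Mul(-1, Rational(1, 6))) = Add(Rational(-1938, 895), Rational(-1, 6)) = Rational(-12523, 5370)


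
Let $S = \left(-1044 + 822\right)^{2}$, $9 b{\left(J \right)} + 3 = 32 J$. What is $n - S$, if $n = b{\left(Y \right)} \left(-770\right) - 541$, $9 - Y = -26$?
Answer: $- \frac{1308515}{9} \approx -1.4539 \cdot 10^{5}$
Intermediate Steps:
$Y = 35$ ($Y = 9 - -26 = 9 + 26 = 35$)
$b{\left(J \right)} = - \frac{1}{3} + \frac{32 J}{9}$
$S = 49284$ ($S = \left(-222\right)^{2} = 49284$)
$n = - \frac{864959}{9}$ ($n = \left(- \frac{1}{3} + \frac{32}{9} \cdot 35\right) \left(-770\right) - 541 = \left(- \frac{1}{3} + \frac{1120}{9}\right) \left(-770\right) - 541 = \frac{1117}{9} \left(-770\right) - 541 = - \frac{860090}{9} - 541 = - \frac{864959}{9} \approx -96107.0$)
$n - S = - \frac{864959}{9} - 49284 = - \frac{1308515}{9}$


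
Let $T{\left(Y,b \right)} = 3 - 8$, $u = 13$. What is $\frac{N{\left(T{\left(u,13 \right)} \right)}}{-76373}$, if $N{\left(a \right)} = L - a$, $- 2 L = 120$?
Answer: $\frac{5}{6943} \approx 0.00072015$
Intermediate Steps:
$L = -60$ ($L = \left(- \frac{1}{2}\right) 120 = -60$)
$T{\left(Y,b \right)} = -5$
$N{\left(a \right)} = -60 - a$
$\frac{N{\left(T{\left(u,13 \right)} \right)}}{-76373} = \frac{-60 - -5}{-76373} = \left(-60 + 5\right) \left(- \frac{1}{76373}\right) = \left(-55\right) \left(- \frac{1}{76373}\right) = \frac{5}{6943}$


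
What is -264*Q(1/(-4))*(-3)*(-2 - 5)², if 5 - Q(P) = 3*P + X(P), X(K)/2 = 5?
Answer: -164934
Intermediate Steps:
X(K) = 10 (X(K) = 2*5 = 10)
Q(P) = -5 - 3*P (Q(P) = 5 - (3*P + 10) = 5 - (10 + 3*P) = 5 + (-10 - 3*P) = -5 - 3*P)
-264*Q(1/(-4))*(-3)*(-2 - 5)² = -264*(-5 - 3/(-4))*(-3)*(-2 - 5)² = -264*(-5 - 3*(-¼))*(-3)*(-7)² = -264*(-5 + ¾)*(-3)*49 = -264*(-17/4*(-3))*49 = -3366*49 = -264*2499/4 = -164934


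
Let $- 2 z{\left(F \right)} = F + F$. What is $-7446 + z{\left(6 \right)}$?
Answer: $-7452$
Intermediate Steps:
$z{\left(F \right)} = - F$ ($z{\left(F \right)} = - \frac{F + F}{2} = - \frac{2 F}{2} = - F$)
$-7446 + z{\left(6 \right)} = -7446 - 6 = -7452$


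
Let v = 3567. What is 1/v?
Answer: 1/3567 ≈ 0.00028035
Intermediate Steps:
1/v = 1/3567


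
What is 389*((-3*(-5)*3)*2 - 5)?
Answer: 33065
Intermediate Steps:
389*((-3*(-5)*3)*2 - 5) = 389*((15*3)*2 - 5) = 389*(45*2 - 5) = 389*(90 - 5) = 389*85 = 33065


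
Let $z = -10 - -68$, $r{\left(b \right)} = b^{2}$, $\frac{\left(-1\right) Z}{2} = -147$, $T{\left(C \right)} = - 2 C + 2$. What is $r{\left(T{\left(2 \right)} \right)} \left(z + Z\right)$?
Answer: $1408$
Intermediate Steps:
$T{\left(C \right)} = 2 - 2 C$
$Z = 294$ ($Z = \left(-2\right) \left(-147\right) = 294$)
$z = 58$ ($z = -10 + 68 = 58$)
$r{\left(T{\left(2 \right)} \right)} \left(z + Z\right) = \left(2 - 4\right)^{2} \left(58 + 294\right) = \left(2 - 4\right)^{2} \cdot 352 = \left(-2\right)^{2} \cdot 352 = 4 \cdot 352 = 1408$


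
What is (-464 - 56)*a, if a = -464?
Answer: 241280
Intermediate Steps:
(-464 - 56)*a = (-464 - 56)*(-464) = -520*(-464) = 241280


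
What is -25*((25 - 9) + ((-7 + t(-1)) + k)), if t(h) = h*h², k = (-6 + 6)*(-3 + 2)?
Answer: -200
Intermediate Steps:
k = 0 (k = 0*(-1) = 0)
t(h) = h³
-25*((25 - 9) + ((-7 + t(-1)) + k)) = -25*((25 - 9) + ((-7 + (-1)³) + 0)) = -25*(16 + ((-7 - 1) + 0)) = -25*(16 + (-8 + 0)) = -25*(16 - 8) = -25*8 = -200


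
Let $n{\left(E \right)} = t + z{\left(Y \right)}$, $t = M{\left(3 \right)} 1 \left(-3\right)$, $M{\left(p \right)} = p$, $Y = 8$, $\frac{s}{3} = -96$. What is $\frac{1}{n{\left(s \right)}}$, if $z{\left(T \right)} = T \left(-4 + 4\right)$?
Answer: $- \frac{1}{9} \approx -0.11111$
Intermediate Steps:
$s = -288$ ($s = 3 \left(-96\right) = -288$)
$z{\left(T \right)} = 0$ ($z{\left(T \right)} = T 0 = 0$)
$t = -9$ ($t = 3 \cdot 1 \left(-3\right) = 3 \left(-3\right) = -9$)
$n{\left(E \right)} = -9$ ($n{\left(E \right)} = -9 + 0 = -9$)
$\frac{1}{n{\left(s \right)}} = \frac{1}{-9} = - \frac{1}{9}$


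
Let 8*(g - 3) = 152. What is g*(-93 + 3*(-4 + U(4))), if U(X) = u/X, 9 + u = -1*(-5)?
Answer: -2376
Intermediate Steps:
g = 22 (g = 3 + (⅛)*152 = 3 + 19 = 22)
u = -4 (u = -9 - 1*(-5) = -9 + 5 = -4)
U(X) = -4/X
g*(-93 + 3*(-4 + U(4))) = 22*(-93 + 3*(-4 - 4/4)) = 22*(-93 + 3*(-4 - 4*¼)) = 22*(-93 + 3*(-4 - 1)) = 22*(-93 + 3*(-5)) = 22*(-93 - 15) = 22*(-108) = -2376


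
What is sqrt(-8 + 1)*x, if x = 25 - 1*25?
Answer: 0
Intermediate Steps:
x = 0 (x = 25 - 25 = 0)
sqrt(-8 + 1)*x = sqrt(-8 + 1)*0 = sqrt(-7)*0 = (I*sqrt(7))*0 = 0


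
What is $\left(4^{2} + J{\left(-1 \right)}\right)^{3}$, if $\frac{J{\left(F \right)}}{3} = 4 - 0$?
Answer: $21952$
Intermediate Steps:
$J{\left(F \right)} = 12$ ($J{\left(F \right)} = 3 \left(4 - 0\right) = 3 \left(4 + 0\right) = 3 \cdot 4 = 12$)
$\left(4^{2} + J{\left(-1 \right)}\right)^{3} = \left(4^{2} + 12\right)^{3} = \left(16 + 12\right)^{3} = 28^{3} = 21952$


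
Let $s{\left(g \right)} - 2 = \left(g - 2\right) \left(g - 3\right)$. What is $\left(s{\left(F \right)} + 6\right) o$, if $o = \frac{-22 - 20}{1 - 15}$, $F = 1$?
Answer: $30$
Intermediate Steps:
$s{\left(g \right)} = 2 + \left(-3 + g\right) \left(-2 + g\right)$ ($s{\left(g \right)} = 2 + \left(g - 2\right) \left(g - 3\right) = 2 + \left(-2 + g\right) \left(-3 + g\right) = 2 + \left(-3 + g\right) \left(-2 + g\right)$)
$o = 3$ ($o = - \frac{42}{-14} = \left(-42\right) \left(- \frac{1}{14}\right) = 3$)
$\left(s{\left(F \right)} + 6\right) o = \left(\left(8 + 1^{2} - 5\right) + 6\right) 3 = \left(\left(8 + 1 - 5\right) + 6\right) 3 = \left(4 + 6\right) 3 = 10 \cdot 3 = 30$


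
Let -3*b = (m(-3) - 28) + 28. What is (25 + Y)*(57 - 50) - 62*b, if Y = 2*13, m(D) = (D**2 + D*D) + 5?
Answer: 2497/3 ≈ 832.33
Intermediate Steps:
m(D) = 5 + 2*D**2 (m(D) = (D**2 + D**2) + 5 = 2*D**2 + 5 = 5 + 2*D**2)
Y = 26
b = -23/3 (b = -(((5 + 2*(-3)**2) - 28) + 28)/3 = -(((5 + 2*9) - 28) + 28)/3 = -(((5 + 18) - 28) + 28)/3 = -((23 - 28) + 28)/3 = -(-5 + 28)/3 = -1/3*23 = -23/3 ≈ -7.6667)
(25 + Y)*(57 - 50) - 62*b = (25 + 26)*(57 - 50) - 62*(-23/3) = 51*7 + 1426/3 = 357 + 1426/3 = 2497/3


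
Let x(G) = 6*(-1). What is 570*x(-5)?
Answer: -3420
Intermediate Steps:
x(G) = -6
570*x(-5) = 570*(-6) = -3420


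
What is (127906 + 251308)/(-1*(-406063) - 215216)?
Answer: 379214/190847 ≈ 1.9870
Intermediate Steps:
(127906 + 251308)/(-1*(-406063) - 215216) = 379214/(406063 - 215216) = 379214/190847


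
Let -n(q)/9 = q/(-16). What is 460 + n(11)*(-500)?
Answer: -10535/4 ≈ -2633.8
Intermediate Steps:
n(q) = 9*q/16 (n(q) = -9*q/(-16) = -9*q*(-1)/16 = -(-9)*q/16 = 9*q/16)
460 + n(11)*(-500) = 460 + ((9/16)*11)*(-500) = 460 + (99/16)*(-500) = 460 - 12375/4 = -10535/4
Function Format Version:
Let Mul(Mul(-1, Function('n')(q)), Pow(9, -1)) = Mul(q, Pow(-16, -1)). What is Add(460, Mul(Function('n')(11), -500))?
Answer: Rational(-10535, 4) ≈ -2633.8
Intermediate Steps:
Function('n')(q) = Mul(Rational(9, 16), q) (Function('n')(q) = Mul(-9, Mul(q, Pow(-16, -1))) = Mul(-9, Mul(q, Rational(-1, 16))) = Mul(-9, Mul(Rational(-1, 16), q)) = Mul(Rational(9, 16), q))
Add(460, Mul(Function('n')(11), -500)) = Add(460, Mul(Mul(Rational(9, 16), 11), -500)) = Add(460, Mul(Rational(99, 16), -500)) = Add(460, Rational(-12375, 4)) = Rational(-10535, 4)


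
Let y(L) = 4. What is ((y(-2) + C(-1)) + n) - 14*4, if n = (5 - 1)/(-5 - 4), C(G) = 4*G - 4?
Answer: -544/9 ≈ -60.444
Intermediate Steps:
C(G) = -4 + 4*G
n = -4/9 (n = 4/(-9) = 4*(-⅑) = -4/9 ≈ -0.44444)
((y(-2) + C(-1)) + n) - 14*4 = ((4 + (-4 + 4*(-1))) - 4/9) - 14*4 = ((4 + (-4 - 4)) - 4/9) - 56 = ((4 - 8) - 4/9) - 56 = (-4 - 4/9) - 56 = -40/9 - 56 = -544/9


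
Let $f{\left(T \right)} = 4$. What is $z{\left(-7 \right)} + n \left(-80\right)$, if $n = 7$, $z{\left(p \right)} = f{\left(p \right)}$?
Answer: $-556$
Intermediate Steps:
$z{\left(p \right)} = 4$
$z{\left(-7 \right)} + n \left(-80\right) = 4 + 7 \left(-80\right) = 4 - 560 = -556$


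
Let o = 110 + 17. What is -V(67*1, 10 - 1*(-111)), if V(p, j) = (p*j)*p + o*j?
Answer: -558536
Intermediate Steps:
o = 127
V(p, j) = 127*j + j*p² (V(p, j) = (p*j)*p + 127*j = (j*p)*p + 127*j = j*p² + 127*j = 127*j + j*p²)
-V(67*1, 10 - 1*(-111)) = -(10 - 1*(-111))*(127 + (67*1)²) = -(10 + 111)*(127 + 67²) = -121*(127 + 4489) = -121*4616 = -1*558536 = -558536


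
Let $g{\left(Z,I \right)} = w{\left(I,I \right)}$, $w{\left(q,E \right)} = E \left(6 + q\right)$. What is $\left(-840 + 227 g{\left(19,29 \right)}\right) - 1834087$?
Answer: $-1604522$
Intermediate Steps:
$g{\left(Z,I \right)} = I \left(6 + I\right)$
$\left(-840 + 227 g{\left(19,29 \right)}\right) - 1834087 = \left(-840 + 227 \cdot 29 \left(6 + 29\right)\right) - 1834087 = \left(-840 + 227 \cdot 29 \cdot 35\right) - 1834087 = \left(-840 + 227 \cdot 1015\right) - 1834087 = \left(-840 + 230405\right) - 1834087 = 229565 - 1834087 = -1604522$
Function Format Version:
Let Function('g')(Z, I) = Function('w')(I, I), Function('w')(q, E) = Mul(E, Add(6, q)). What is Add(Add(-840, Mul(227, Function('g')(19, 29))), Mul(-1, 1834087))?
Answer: -1604522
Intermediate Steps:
Function('g')(Z, I) = Mul(I, Add(6, I))
Add(Add(-840, Mul(227, Function('g')(19, 29))), Mul(-1, 1834087)) = Add(Add(-840, Mul(227, Mul(29, Add(6, 29)))), Mul(-1, 1834087)) = Add(Add(-840, Mul(227, Mul(29, 35))), -1834087) = Add(Add(-840, Mul(227, 1015)), -1834087) = Add(Add(-840, 230405), -1834087) = Add(229565, -1834087) = -1604522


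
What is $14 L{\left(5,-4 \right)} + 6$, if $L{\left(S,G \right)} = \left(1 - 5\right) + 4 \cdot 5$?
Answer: $230$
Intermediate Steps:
$L{\left(S,G \right)} = 16$ ($L{\left(S,G \right)} = -4 + 20 = 16$)
$14 L{\left(5,-4 \right)} + 6 = 14 \cdot 16 + 6 = 224 + 6 = 230$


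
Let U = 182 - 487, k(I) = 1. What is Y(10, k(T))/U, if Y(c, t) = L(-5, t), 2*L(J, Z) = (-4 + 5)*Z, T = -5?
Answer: -1/610 ≈ -0.0016393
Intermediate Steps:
L(J, Z) = Z/2 (L(J, Z) = ((-4 + 5)*Z)/2 = (1*Z)/2 = Z/2)
Y(c, t) = t/2
U = -305
Y(10, k(T))/U = ((1/2)*1)/(-305) = (1/2)*(-1/305) = -1/610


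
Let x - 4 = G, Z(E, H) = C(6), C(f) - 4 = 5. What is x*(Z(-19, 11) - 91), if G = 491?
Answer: -40590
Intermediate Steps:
C(f) = 9 (C(f) = 4 + 5 = 9)
Z(E, H) = 9
x = 495 (x = 4 + 491 = 495)
x*(Z(-19, 11) - 91) = 495*(9 - 91) = 495*(-82) = -40590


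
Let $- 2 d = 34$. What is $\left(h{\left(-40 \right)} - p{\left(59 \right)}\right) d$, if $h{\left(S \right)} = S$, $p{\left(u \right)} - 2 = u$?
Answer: $1717$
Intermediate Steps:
$p{\left(u \right)} = 2 + u$
$d = -17$ ($d = \left(- \frac{1}{2}\right) 34 = -17$)
$\left(h{\left(-40 \right)} - p{\left(59 \right)}\right) d = \left(-40 - \left(2 + 59\right)\right) \left(-17\right) = \left(-40 - 61\right) \left(-17\right) = \left(-101\right) \left(-17\right) = 1717$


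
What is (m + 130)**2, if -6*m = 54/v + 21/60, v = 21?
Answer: 11835481681/705600 ≈ 16774.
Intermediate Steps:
m = -409/840 (m = -(54/21 + 21/60)/6 = -(54*(1/21) + 21*(1/60))/6 = -(18/7 + 7/20)/6 = -1/6*409/140 = -409/840 ≈ -0.48690)
(m + 130)**2 = (-409/840 + 130)**2 = (108791/840)**2 = 11835481681/705600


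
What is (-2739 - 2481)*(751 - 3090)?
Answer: 12209580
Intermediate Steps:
(-2739 - 2481)*(751 - 3090) = -5220*(-2339) = 12209580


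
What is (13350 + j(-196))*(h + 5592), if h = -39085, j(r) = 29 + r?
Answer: -441538219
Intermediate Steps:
(13350 + j(-196))*(h + 5592) = (13350 + (29 - 196))*(-39085 + 5592) = (13350 - 167)*(-33493) = 13183*(-33493) = -441538219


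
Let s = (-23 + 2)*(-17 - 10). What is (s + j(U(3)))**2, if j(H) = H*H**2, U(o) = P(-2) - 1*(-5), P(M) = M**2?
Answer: 1679616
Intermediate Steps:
U(o) = 9 (U(o) = (-2)**2 - 1*(-5) = 4 + 5 = 9)
j(H) = H**3
s = 567 (s = -21*(-27) = 567)
(s + j(U(3)))**2 = (567 + 9**3)**2 = (567 + 729)**2 = 1296**2 = 1679616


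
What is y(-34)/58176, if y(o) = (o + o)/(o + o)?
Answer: 1/58176 ≈ 1.7189e-5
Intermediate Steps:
y(o) = 1 (y(o) = (2*o)/((2*o)) = (2*o)*(1/(2*o)) = 1)
y(-34)/58176 = 1/58176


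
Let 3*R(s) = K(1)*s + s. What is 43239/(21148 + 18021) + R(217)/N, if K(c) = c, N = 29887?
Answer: 299527025/270148593 ≈ 1.1087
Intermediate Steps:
R(s) = 2*s/3 (R(s) = (1*s + s)/3 = (s + s)/3 = (2*s)/3 = 2*s/3)
43239/(21148 + 18021) + R(217)/N = 43239/(21148 + 18021) + ((⅔)*217)/29887 = 43239/39169 + (434/3)*(1/29887) = 43239*(1/39169) + 434/89661 = 43239/39169 + 434/89661 = 299527025/270148593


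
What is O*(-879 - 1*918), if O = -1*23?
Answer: 41331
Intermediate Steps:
O = -23
O*(-879 - 1*918) = -23*(-879 - 1*918) = -23*(-879 - 918) = -23*(-1797) = 41331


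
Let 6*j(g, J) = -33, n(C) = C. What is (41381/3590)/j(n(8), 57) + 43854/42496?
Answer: -446314873/419541760 ≈ -1.0638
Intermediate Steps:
j(g, J) = -11/2 (j(g, J) = (⅙)*(-33) = -11/2)
(41381/3590)/j(n(8), 57) + 43854/42496 = (41381/3590)/(-11/2) + 43854/42496 = (41381*(1/3590))*(-2/11) + 43854*(1/42496) = (41381/3590)*(-2/11) + 21927/21248 = -41381/19745 + 21927/21248 = -446314873/419541760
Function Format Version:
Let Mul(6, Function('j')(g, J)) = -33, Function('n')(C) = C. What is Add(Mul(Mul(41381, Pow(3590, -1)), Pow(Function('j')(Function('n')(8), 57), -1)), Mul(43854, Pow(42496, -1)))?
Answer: Rational(-446314873, 419541760) ≈ -1.0638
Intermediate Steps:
Function('j')(g, J) = Rational(-11, 2) (Function('j')(g, J) = Mul(Rational(1, 6), -33) = Rational(-11, 2))
Add(Mul(Mul(41381, Pow(3590, -1)), Pow(Function('j')(Function('n')(8), 57), -1)), Mul(43854, Pow(42496, -1))) = Add(Mul(Mul(41381, Pow(3590, -1)), Pow(Rational(-11, 2), -1)), Mul(43854, Pow(42496, -1))) = Add(Mul(Mul(41381, Rational(1, 3590)), Rational(-2, 11)), Mul(43854, Rational(1, 42496))) = Add(Mul(Rational(41381, 3590), Rational(-2, 11)), Rational(21927, 21248)) = Add(Rational(-41381, 19745), Rational(21927, 21248)) = Rational(-446314873, 419541760)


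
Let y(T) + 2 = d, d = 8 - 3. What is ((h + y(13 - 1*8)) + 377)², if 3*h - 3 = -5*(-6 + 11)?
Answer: 1249924/9 ≈ 1.3888e+5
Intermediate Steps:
h = -22/3 (h = 1 + (-5*(-6 + 11))/3 = 1 + (-5*5)/3 = 1 + (⅓)*(-25) = 1 - 25/3 = -22/3 ≈ -7.3333)
d = 5
y(T) = 3 (y(T) = -2 + 5 = 3)
((h + y(13 - 1*8)) + 377)² = ((-22/3 + 3) + 377)² = (-13/3 + 377)² = (1118/3)² = 1249924/9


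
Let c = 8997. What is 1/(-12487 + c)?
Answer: -1/3490 ≈ -0.00028653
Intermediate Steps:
1/(-12487 + c) = 1/(-12487 + 8997) = 1/(-3490) = -1/3490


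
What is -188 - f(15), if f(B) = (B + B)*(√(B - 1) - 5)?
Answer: -38 - 30*√14 ≈ -150.25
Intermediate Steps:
f(B) = 2*B*(-5 + √(-1 + B)) (f(B) = (2*B)*(√(-1 + B) - 5) = (2*B)*(-5 + √(-1 + B)) = 2*B*(-5 + √(-1 + B)))
-188 - f(15) = -188 - 2*15*(-5 + √(-1 + 15)) = -188 - 2*15*(-5 + √14) = -188 - (-150 + 30*√14) = -188 + (150 - 30*√14) = -38 - 30*√14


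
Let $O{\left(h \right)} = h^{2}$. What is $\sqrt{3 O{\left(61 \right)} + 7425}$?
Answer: $2 \sqrt{4647} \approx 136.34$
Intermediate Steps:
$\sqrt{3 O{\left(61 \right)} + 7425} = \sqrt{3 \cdot 61^{2} + 7425} = \sqrt{3 \cdot 3721 + 7425} = \sqrt{11163 + 7425} = \sqrt{18588} = 2 \sqrt{4647}$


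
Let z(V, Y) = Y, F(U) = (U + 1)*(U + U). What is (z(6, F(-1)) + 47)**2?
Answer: 2209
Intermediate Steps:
F(U) = 2*U*(1 + U) (F(U) = (1 + U)*(2*U) = 2*U*(1 + U))
(z(6, F(-1)) + 47)**2 = (2*(-1)*(1 - 1) + 47)**2 = (2*(-1)*0 + 47)**2 = (0 + 47)**2 = 47**2 = 2209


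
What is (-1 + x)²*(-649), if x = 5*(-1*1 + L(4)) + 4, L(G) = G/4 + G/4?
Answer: -41536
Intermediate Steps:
L(G) = G/2 (L(G) = G*(¼) + G*(¼) = G/4 + G/4 = G/2)
x = 9 (x = 5*(-1*1 + (½)*4) + 4 = 5*(-1 + 2) + 4 = 5*1 + 4 = 5 + 4 = 9)
(-1 + x)²*(-649) = (-1 + 9)²*(-649) = 8²*(-649) = 64*(-649) = -41536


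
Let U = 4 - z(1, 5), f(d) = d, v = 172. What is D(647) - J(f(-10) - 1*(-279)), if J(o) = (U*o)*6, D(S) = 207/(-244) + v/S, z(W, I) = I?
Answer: 254706991/157868 ≈ 1613.4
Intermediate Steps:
U = -1 (U = 4 - 1*5 = 4 - 5 = -1)
D(S) = -207/244 + 172/S (D(S) = 207/(-244) + 172/S = 207*(-1/244) + 172/S = -207/244 + 172/S)
J(o) = -6*o (J(o) = -o*6 = -6*o)
D(647) - J(f(-10) - 1*(-279)) = (-207/244 + 172/647) - (-6)*(-10 - 1*(-279)) = (-207/244 + 172*(1/647)) - (-6)*(-10 + 279) = (-207/244 + 172/647) - (-6)*269 = -91961/157868 - 1*(-1614) = -91961/157868 + 1614 = 254706991/157868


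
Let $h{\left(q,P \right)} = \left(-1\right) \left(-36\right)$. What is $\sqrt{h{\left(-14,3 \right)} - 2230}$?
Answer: $i \sqrt{2194} \approx 46.84 i$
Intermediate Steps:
$h{\left(q,P \right)} = 36$
$\sqrt{h{\left(-14,3 \right)} - 2230} = \sqrt{36 - 2230} = \sqrt{-2194} = i \sqrt{2194}$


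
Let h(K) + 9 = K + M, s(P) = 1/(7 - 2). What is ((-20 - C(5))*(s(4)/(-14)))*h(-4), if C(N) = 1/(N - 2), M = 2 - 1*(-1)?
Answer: -61/21 ≈ -2.9048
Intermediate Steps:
s(P) = ⅕ (s(P) = 1/5 = ⅕)
M = 3 (M = 2 + 1 = 3)
C(N) = 1/(-2 + N)
h(K) = -6 + K (h(K) = -9 + (K + 3) = -9 + (3 + K) = -6 + K)
((-20 - C(5))*(s(4)/(-14)))*h(-4) = ((-20 - 1/(-2 + 5))*((⅕)/(-14)))*(-6 - 4) = ((-20 - 1/3)*((⅕)*(-1/14)))*(-10) = ((-20 - 1*⅓)*(-1/70))*(-10) = ((-20 - ⅓)*(-1/70))*(-10) = -61/3*(-1/70)*(-10) = (61/210)*(-10) = -61/21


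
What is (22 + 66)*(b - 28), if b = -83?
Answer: -9768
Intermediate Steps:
(22 + 66)*(b - 28) = (22 + 66)*(-83 - 28) = 88*(-111) = -9768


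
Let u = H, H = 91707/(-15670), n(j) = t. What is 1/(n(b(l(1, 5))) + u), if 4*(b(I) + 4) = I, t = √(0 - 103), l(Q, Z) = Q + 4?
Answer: -1437048690/33701710549 - 245548900*I*√103/33701710549 ≈ -0.04264 - 0.073944*I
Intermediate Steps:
l(Q, Z) = 4 + Q
t = I*√103 (t = √(-103) = I*√103 ≈ 10.149*I)
b(I) = -4 + I/4
n(j) = I*√103
H = -91707/15670 (H = 91707*(-1/15670) = -91707/15670 ≈ -5.8524)
u = -91707/15670 ≈ -5.8524
1/(n(b(l(1, 5))) + u) = 1/(I*√103 - 91707/15670) = 1/(-91707/15670 + I*√103)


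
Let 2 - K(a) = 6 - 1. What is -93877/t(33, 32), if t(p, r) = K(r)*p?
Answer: 93877/99 ≈ 948.25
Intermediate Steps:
K(a) = -3 (K(a) = 2 - (6 - 1) = 2 - 1*5 = 2 - 5 = -3)
t(p, r) = -3*p
-93877/t(33, 32) = -93877/((-3*33)) = -93877/(-99) = -93877*(-1/99) = 93877/99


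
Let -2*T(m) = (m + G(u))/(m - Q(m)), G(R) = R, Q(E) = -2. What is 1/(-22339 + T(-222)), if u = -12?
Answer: -220/4914697 ≈ -4.4764e-5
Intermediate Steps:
T(m) = -(-12 + m)/(2*(2 + m)) (T(m) = -(m - 12)/(2*(m - 1*(-2))) = -(-12 + m)/(2*(m + 2)) = -(-12 + m)/(2*(2 + m)))
1/(-22339 + T(-222)) = 1/(-22339 + (12 - 1*(-222))/(2*(2 - 222))) = 1/(-22339 + (½)*(12 + 222)/(-220)) = 1/(-22339 + (½)*(-1/220)*234) = 1/(-22339 - 117/220) = 1/(-4914697/220) = -220/4914697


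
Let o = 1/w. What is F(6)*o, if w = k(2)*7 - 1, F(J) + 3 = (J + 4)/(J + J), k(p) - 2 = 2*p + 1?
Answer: -13/288 ≈ -0.045139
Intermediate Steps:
k(p) = 3 + 2*p (k(p) = 2 + (2*p + 1) = 2 + (1 + 2*p) = 3 + 2*p)
F(J) = -3 + (4 + J)/(2*J) (F(J) = -3 + (J + 4)/(J + J) = -3 + (4 + J)/((2*J)) = -3 + (4 + J)*(1/(2*J)) = -3 + (4 + J)/(2*J))
w = 48 (w = (3 + 2*2)*7 - 1 = (3 + 4)*7 - 1 = 7*7 - 1 = 49 - 1 = 48)
o = 1/48 ≈ 0.020833
F(6)*o = (-5/2 + 2/6)*(1/48) = (-5/2 + 2*(⅙))*(1/48) = (-5/2 + ⅓)*(1/48) = -13/6*1/48 = -13/288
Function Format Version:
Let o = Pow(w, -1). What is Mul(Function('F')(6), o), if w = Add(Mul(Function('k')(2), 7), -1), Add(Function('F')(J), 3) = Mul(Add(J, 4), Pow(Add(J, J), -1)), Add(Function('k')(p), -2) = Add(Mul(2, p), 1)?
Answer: Rational(-13, 288) ≈ -0.045139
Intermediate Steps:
Function('k')(p) = Add(3, Mul(2, p)) (Function('k')(p) = Add(2, Add(Mul(2, p), 1)) = Add(2, Add(1, Mul(2, p))) = Add(3, Mul(2, p)))
Function('F')(J) = Add(-3, Mul(Rational(1, 2), Pow(J, -1), Add(4, J))) (Function('F')(J) = Add(-3, Mul(Add(J, 4), Pow(Add(J, J), -1))) = Add(-3, Mul(Add(4, J), Pow(Mul(2, J), -1))) = Add(-3, Mul(Add(4, J), Mul(Rational(1, 2), Pow(J, -1)))) = Add(-3, Mul(Rational(1, 2), Pow(J, -1), Add(4, J))))
w = 48 (w = Add(Mul(Add(3, Mul(2, 2)), 7), -1) = Add(Mul(Add(3, 4), 7), -1) = Add(Mul(7, 7), -1) = Add(49, -1) = 48)
o = Rational(1, 48) (o = Pow(48, -1) = Rational(1, 48) ≈ 0.020833)
Mul(Function('F')(6), o) = Mul(Add(Rational(-5, 2), Mul(2, Pow(6, -1))), Rational(1, 48)) = Mul(Add(Rational(-5, 2), Mul(2, Rational(1, 6))), Rational(1, 48)) = Mul(Add(Rational(-5, 2), Rational(1, 3)), Rational(1, 48)) = Mul(Rational(-13, 6), Rational(1, 48)) = Rational(-13, 288)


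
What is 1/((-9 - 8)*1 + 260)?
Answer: 1/243 ≈ 0.0041152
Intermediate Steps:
1/((-9 - 8)*1 + 260) = 1/(-17*1 + 260) = 1/(-17 + 260) = 1/243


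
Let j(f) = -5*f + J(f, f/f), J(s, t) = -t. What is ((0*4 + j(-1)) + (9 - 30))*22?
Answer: -374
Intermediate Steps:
j(f) = -1 - 5*f (j(f) = -5*f - f/f = -5*f - 1*1 = -5*f - 1 = -1 - 5*f)
((0*4 + j(-1)) + (9 - 30))*22 = ((0*4 + (-1 - 5*(-1))) + (9 - 30))*22 = ((0 + (-1 + 5)) - 21)*22 = ((0 + 4) - 21)*22 = (4 - 21)*22 = -17*22 = -374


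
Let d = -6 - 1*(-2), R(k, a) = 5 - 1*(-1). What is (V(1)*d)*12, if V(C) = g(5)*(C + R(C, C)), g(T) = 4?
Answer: -1344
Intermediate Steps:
R(k, a) = 6 (R(k, a) = 5 + 1 = 6)
V(C) = 24 + 4*C (V(C) = 4*(C + 6) = 4*(6 + C) = 24 + 4*C)
d = -4 (d = -6 + 2 = -4)
(V(1)*d)*12 = ((24 + 4*1)*(-4))*12 = ((24 + 4)*(-4))*12 = (28*(-4))*12 = -112*12 = -1344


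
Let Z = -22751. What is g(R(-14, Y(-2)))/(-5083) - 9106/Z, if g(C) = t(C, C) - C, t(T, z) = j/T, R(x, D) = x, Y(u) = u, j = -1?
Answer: 643519225/1619006662 ≈ 0.39748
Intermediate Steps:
t(T, z) = -1/T
g(C) = -C - 1/C (g(C) = -1/C - C = -C - 1/C)
g(R(-14, Y(-2)))/(-5083) - 9106/Z = (-1*(-14) - 1/(-14))/(-5083) - 9106/(-22751) = (14 - 1*(-1/14))*(-1/5083) - 9106*(-1/22751) = (14 + 1/14)*(-1/5083) + 9106/22751 = (197/14)*(-1/5083) + 9106/22751 = -197/71162 + 9106/22751 = 643519225/1619006662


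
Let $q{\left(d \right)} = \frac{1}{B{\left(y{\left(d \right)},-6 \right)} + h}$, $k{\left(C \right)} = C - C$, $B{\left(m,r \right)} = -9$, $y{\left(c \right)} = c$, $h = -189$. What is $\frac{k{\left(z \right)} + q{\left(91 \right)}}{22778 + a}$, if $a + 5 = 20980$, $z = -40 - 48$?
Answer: $- \frac{1}{8663094} \approx -1.1543 \cdot 10^{-7}$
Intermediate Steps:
$z = -88$ ($z = -40 - 48 = -88$)
$a = 20975$ ($a = -5 + 20980 = 20975$)
$k{\left(C \right)} = 0$
$q{\left(d \right)} = - \frac{1}{198}$ ($q{\left(d \right)} = \frac{1}{-9 - 189} = \frac{1}{-198} = - \frac{1}{198}$)
$\frac{k{\left(z \right)} + q{\left(91 \right)}}{22778 + a} = \frac{0 - \frac{1}{198}}{22778 + 20975} = - \frac{1}{198 \cdot 43753} = \left(- \frac{1}{198}\right) \frac{1}{43753} = - \frac{1}{8663094}$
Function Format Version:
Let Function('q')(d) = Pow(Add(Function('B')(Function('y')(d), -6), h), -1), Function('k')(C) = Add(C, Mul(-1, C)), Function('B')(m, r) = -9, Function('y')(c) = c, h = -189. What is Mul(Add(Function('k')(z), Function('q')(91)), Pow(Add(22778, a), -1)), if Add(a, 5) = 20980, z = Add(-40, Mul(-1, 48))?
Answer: Rational(-1, 8663094) ≈ -1.1543e-7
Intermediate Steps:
z = -88 (z = Add(-40, -48) = -88)
a = 20975 (a = Add(-5, 20980) = 20975)
Function('k')(C) = 0
Function('q')(d) = Rational(-1, 198) (Function('q')(d) = Pow(Add(-9, -189), -1) = Pow(-198, -1) = Rational(-1, 198))
Mul(Add(Function('k')(z), Function('q')(91)), Pow(Add(22778, a), -1)) = Mul(Add(0, Rational(-1, 198)), Pow(Add(22778, 20975), -1)) = Mul(Rational(-1, 198), Pow(43753, -1)) = Mul(Rational(-1, 198), Rational(1, 43753)) = Rational(-1, 8663094)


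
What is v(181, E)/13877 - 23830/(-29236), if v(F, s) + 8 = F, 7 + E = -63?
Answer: 167873369/202853986 ≈ 0.82756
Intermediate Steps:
E = -70 (E = -7 - 63 = -70)
v(F, s) = -8 + F
v(181, E)/13877 - 23830/(-29236) = (-8 + 181)/13877 - 23830/(-29236) = 173*(1/13877) - 23830*(-1/29236) = 173/13877 + 11915/14618 = 167873369/202853986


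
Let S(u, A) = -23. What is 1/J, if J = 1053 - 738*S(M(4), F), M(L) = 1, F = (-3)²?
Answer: 1/18027 ≈ 5.5472e-5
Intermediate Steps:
F = 9
J = 18027 (J = 1053 - 738*(-23) = 1053 + 16974 = 18027)
1/J = 1/18027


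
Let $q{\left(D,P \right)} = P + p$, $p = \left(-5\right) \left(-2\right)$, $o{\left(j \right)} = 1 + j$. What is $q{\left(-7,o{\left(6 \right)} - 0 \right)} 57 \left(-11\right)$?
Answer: $-10659$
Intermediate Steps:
$p = 10$
$q{\left(D,P \right)} = 10 + P$ ($q{\left(D,P \right)} = P + 10 = 10 + P$)
$q{\left(-7,o{\left(6 \right)} - 0 \right)} 57 \left(-11\right) = \left(10 + \left(\left(1 + 6\right) - 0\right)\right) 57 \left(-11\right) = \left(10 + \left(7 + 0\right)\right) 57 \left(-11\right) = \left(10 + 7\right) 57 \left(-11\right) = 17 \cdot 57 \left(-11\right) = 969 \left(-11\right) = -10659$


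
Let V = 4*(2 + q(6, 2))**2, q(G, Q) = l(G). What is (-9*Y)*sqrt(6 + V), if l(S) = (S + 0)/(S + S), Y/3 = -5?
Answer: 135*sqrt(31) ≈ 751.65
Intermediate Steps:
Y = -15 (Y = 3*(-5) = -15)
l(S) = 1/2 (l(S) = S/((2*S)) = S*(1/(2*S)) = 1/2)
q(G, Q) = 1/2
V = 25 (V = 4*(2 + 1/2)**2 = 4*(5/2)**2 = 4*(25/4) = 25)
(-9*Y)*sqrt(6 + V) = (-9*(-15))*sqrt(6 + 25) = 135*sqrt(31)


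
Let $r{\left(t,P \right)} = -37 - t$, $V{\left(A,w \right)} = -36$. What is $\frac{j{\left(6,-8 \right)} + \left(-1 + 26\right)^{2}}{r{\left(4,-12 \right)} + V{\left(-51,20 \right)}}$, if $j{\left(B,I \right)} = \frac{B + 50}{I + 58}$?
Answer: $- \frac{1423}{175} \approx -8.1314$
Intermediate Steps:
$j{\left(B,I \right)} = \frac{50 + B}{58 + I}$
$\frac{j{\left(6,-8 \right)} + \left(-1 + 26\right)^{2}}{r{\left(4,-12 \right)} + V{\left(-51,20 \right)}} = \frac{\frac{50 + 6}{58 - 8} + \left(-1 + 26\right)^{2}}{\left(-37 - 4\right) - 36} = \frac{\frac{1}{50} \cdot 56 + 25^{2}}{\left(-37 - 4\right) - 36} = \frac{\frac{1}{50} \cdot 56 + 625}{-41 - 36} = \frac{\frac{28}{25} + 625}{-77} = \frac{15653}{25} \left(- \frac{1}{77}\right) = - \frac{1423}{175}$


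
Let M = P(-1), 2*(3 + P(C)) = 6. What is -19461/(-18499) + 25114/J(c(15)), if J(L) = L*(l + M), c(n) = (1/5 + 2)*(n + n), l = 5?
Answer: 18115616/234795 ≈ 77.155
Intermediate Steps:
P(C) = 0 (P(C) = -3 + (½)*6 = -3 + 3 = 0)
c(n) = 22*n/5 (c(n) = (⅕ + 2)*(2*n) = 11*(2*n)/5 = 22*n/5)
M = 0
J(L) = 5*L (J(L) = L*(5 + 0) = L*5 = 5*L)
-19461/(-18499) + 25114/J(c(15)) = -19461/(-18499) + 25114/((5*((22/5)*15))) = -19461*(-1/18499) + 25114/((5*66)) = 1497/1423 + 25114/330 = 1497/1423 + 25114*(1/330) = 1497/1423 + 12557/165 = 18115616/234795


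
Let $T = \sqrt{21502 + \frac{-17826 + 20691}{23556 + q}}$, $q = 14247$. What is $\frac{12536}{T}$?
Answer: $\frac{12536 \sqrt{3414211425857}}{270947657} \approx 85.491$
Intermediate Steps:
$T = \frac{\sqrt{3414211425857}}{12601}$ ($T = \sqrt{21502 + \frac{-17826 + 20691}{23556 + 14247}} = \sqrt{21502 + \frac{2865}{37803}} = \sqrt{21502 + 2865 \cdot \frac{1}{37803}} = \sqrt{21502 + \frac{955}{12601}} = \sqrt{\frac{270947657}{12601}} = \frac{\sqrt{3414211425857}}{12601} \approx 146.64$)
$\frac{12536}{T} = \frac{12536}{\frac{1}{12601} \sqrt{3414211425857}} = 12536 \frac{\sqrt{3414211425857}}{270947657} = \frac{12536 \sqrt{3414211425857}}{270947657}$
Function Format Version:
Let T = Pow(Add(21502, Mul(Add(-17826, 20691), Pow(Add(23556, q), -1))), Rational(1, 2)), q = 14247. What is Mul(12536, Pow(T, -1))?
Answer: Mul(Rational(12536, 270947657), Pow(3414211425857, Rational(1, 2))) ≈ 85.491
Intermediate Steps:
T = Mul(Rational(1, 12601), Pow(3414211425857, Rational(1, 2))) (T = Pow(Add(21502, Mul(Add(-17826, 20691), Pow(Add(23556, 14247), -1))), Rational(1, 2)) = Pow(Add(21502, Mul(2865, Pow(37803, -1))), Rational(1, 2)) = Pow(Add(21502, Mul(2865, Rational(1, 37803))), Rational(1, 2)) = Pow(Add(21502, Rational(955, 12601)), Rational(1, 2)) = Pow(Rational(270947657, 12601), Rational(1, 2)) = Mul(Rational(1, 12601), Pow(3414211425857, Rational(1, 2))) ≈ 146.64)
Mul(12536, Pow(T, -1)) = Mul(12536, Pow(Mul(Rational(1, 12601), Pow(3414211425857, Rational(1, 2))), -1)) = Mul(12536, Mul(Rational(1, 270947657), Pow(3414211425857, Rational(1, 2)))) = Mul(Rational(12536, 270947657), Pow(3414211425857, Rational(1, 2)))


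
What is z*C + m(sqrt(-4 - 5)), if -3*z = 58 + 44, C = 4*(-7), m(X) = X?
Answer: 952 + 3*I ≈ 952.0 + 3.0*I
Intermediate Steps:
C = -28
z = -34 (z = -(58 + 44)/3 = -1/3*102 = -34)
z*C + m(sqrt(-4 - 5)) = -34*(-28) + sqrt(-4 - 5) = 952 + sqrt(-9) = 952 + 3*I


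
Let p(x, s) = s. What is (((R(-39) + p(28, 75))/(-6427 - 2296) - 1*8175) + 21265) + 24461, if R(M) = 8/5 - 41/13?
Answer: 1935565861/51545 ≈ 37551.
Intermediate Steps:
R(M) = -101/65 (R(M) = 8*(⅕) - 41*1/13 = 8/5 - 41/13 = -101/65)
(((R(-39) + p(28, 75))/(-6427 - 2296) - 1*8175) + 21265) + 24461 = (((-101/65 + 75)/(-6427 - 2296) - 1*8175) + 21265) + 24461 = (((4774/65)/(-8723) - 8175) + 21265) + 24461 = (((4774/65)*(-1/8723) - 8175) + 21265) + 24461 = ((-434/51545 - 8175) + 21265) + 24461 = (-421380809/51545 + 21265) + 24461 = 674723616/51545 + 24461 = 1935565861/51545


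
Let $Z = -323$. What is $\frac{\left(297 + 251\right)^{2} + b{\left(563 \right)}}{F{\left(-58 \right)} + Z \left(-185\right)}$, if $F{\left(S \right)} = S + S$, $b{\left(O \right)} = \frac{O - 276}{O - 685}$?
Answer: $\frac{36636801}{7275958} \approx 5.0353$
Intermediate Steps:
$b{\left(O \right)} = \frac{-276 + O}{-685 + O}$
$F{\left(S \right)} = 2 S$
$\frac{\left(297 + 251\right)^{2} + b{\left(563 \right)}}{F{\left(-58 \right)} + Z \left(-185\right)} = \frac{\left(297 + 251\right)^{2} + \frac{-276 + 563}{-685 + 563}}{2 \left(-58\right) - -59755} = \frac{548^{2} + \frac{1}{-122} \cdot 287}{-116 + 59755} = \frac{300304 - \frac{287}{122}}{59639} = \left(300304 - \frac{287}{122}\right) \frac{1}{59639} = \frac{36636801}{122} \cdot \frac{1}{59639} = \frac{36636801}{7275958}$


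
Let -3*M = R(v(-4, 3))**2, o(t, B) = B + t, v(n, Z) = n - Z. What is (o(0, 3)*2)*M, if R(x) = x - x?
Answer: 0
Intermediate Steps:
R(x) = 0
M = 0 (M = -1/3*0**2 = -1/3*0 = 0)
(o(0, 3)*2)*M = ((3 + 0)*2)*0 = (3*2)*0 = 6*0 = 0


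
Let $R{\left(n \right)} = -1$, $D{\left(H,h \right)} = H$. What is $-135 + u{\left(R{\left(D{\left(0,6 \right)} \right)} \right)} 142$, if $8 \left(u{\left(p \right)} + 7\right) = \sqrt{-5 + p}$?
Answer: $-1129 + \frac{71 i \sqrt{6}}{4} \approx -1129.0 + 43.478 i$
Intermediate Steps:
$u{\left(p \right)} = -7 + \frac{\sqrt{-5 + p}}{8}$
$-135 + u{\left(R{\left(D{\left(0,6 \right)} \right)} \right)} 142 = -135 + \left(-7 + \frac{\sqrt{-5 - 1}}{8}\right) 142 = -135 + \left(-7 + \frac{\sqrt{-6}}{8}\right) 142 = -135 + \left(-7 + \frac{i \sqrt{6}}{8}\right) 142 = -135 - \left(994 - \frac{71 i \sqrt{6}}{4}\right) = -1129 + \frac{71 i \sqrt{6}}{4}$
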